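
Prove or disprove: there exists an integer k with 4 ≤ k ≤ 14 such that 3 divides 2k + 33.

k = 6

For k = 4, 5 the values 41, 43 are not multiples of 3. Try k = 6: 2·6 + 33 = 45 = 15·3, which is divisible by 3.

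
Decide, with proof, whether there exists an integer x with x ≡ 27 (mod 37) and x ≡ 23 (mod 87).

x = 545

The moduli 37 and 87 are coprime, so by the Chinese Remainder Theorem a unique solution modulo 3219 exists.
Write x = 27 + 37t and require 27 + 37t ≡ 23 (mod 87), i.e. 37t ≡ 83 (mod 87).
Since 37·40 = 1480 = 17·87 + 1, the inverse of 37 mod 87 is 40.
Therefore t ≡ 40·83 = 3320 ≡ 14 (mod 87).
With t = 14: x = 27 + 37·14 = 545.
Indeed 545 ≡ 27 (mod 37) and 545 ≡ 23 (mod 87).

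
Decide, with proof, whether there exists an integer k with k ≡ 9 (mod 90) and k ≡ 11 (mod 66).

No, no such integer exists.

Both moduli are multiples of 6 = gcd(90, 66), so any solution would satisfy k ≡ 9 and k ≡ 11 modulo 6 simultaneously.
However 9 ≡ 3 and 11 ≡ 5 (mod 6), and 3 ≠ 5.
So no integer satisfies both congruences.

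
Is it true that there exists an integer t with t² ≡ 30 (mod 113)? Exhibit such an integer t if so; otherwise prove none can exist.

t = 97 works: 97² = 9409, and 9409 − 30 = 9379 = 83·113.

t = 97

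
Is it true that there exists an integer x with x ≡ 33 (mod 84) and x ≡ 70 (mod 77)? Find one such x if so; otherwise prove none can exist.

No such integer exists.

Both moduli are multiples of 7 = gcd(84, 77), so any solution would satisfy x ≡ 33 and x ≡ 70 modulo 7 simultaneously.
But 33 mod 7 = 5 while 70 mod 7 = 0, a contradiction.
Hence the system has no solution.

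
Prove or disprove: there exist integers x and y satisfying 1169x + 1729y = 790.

gcd(1169, 1729) = 7, so every integer of the form 1169x + 1729y is a multiple of 7.
But 790 is not a multiple of 7 (it leaves remainder 6).
Therefore 1169x + 1729y = 790 has no solution in integers.

There are no such integers.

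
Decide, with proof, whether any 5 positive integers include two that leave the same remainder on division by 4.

There are exactly 4 possible remainders on division by 4.
Placing 5 integers into 4 classes, some class receives at least two — say a and b.
That is, a and b leave the same remainder on division by 4, as claimed.

Yes, this is always true.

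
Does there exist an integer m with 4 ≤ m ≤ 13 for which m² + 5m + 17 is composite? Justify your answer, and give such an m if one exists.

m = 12

At m = 12: 12² + 5·12 + 17 = 221 = 13·17, which is composite.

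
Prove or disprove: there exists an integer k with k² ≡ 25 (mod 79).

k = 5

Take k = 5. Then 5² = 25, and since 0 ≤ 25 < 79 this is already reduced: 5² ≡ 25 (mod 79).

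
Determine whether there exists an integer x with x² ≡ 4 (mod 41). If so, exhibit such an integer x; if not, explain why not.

x = 2

Take x = 2. Then 2² = 4, and since 0 ≤ 4 < 41 this is already reduced: 2² ≡ 4 (mod 41).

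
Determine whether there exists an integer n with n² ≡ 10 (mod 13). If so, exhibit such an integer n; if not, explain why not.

Take n = 7. Then 7² = 49 = 3·13 + 10, so 7² ≡ 10 (mod 13).

n = 7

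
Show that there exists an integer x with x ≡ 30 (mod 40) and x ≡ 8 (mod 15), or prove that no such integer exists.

There is no such integer.

Both moduli are multiples of 5 = gcd(40, 15), so any solution would satisfy x ≡ 30 and x ≡ 8 modulo 5 simultaneously.
These are incompatible: 30 − 8 = 22 is not divisible by 5.
Therefore no such x exists.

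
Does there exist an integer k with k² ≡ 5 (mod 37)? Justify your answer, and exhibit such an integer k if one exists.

There is no such integer.

Apply Euler's criterion with the prime 37: 5 is a quadratic residue iff 5^18 ≡ 1 (mod 37), and a non-residue iff it is ≡ −1.
Squaring successively (mod 37): 5^2 = 25 ≡ 25; 5^4 ≡ 25² = 625 ≡ 33; 5^8 ≡ 33² = 1089 ≡ 16; 5^16 ≡ 16² = 256 ≡ 34.
Since 18 = 16 + 2, 5^18 ≡ 34 · 25; multiplying out mod 37: 34·25 = 850 ≡ 36. Thus 5^18 ≡ 36 ≡ −1 (mod 37).
The value −1 means 5 is a non-residue modulo 37, so k² ≡ 5 (mod 37) is impossible.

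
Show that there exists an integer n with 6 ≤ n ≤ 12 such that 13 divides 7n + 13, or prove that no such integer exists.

The values of 7n + 13 for n = 6, 7, …, 12 are 55, 62, 69, 76, 83, 90, 97; reduced mod 13 these are 3, 10, 4, 11, 5, 12, 6.
None is 0, so 13 never divides 7n + 13 on this range.

There is no such integer n in that range.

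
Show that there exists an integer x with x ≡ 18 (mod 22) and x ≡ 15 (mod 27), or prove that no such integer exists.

The moduli 22 and 27 are coprime, so by the Chinese Remainder Theorem a unique solution modulo 594 exists.
Write x = 18 + 22t and require 18 + 22t ≡ 15 (mod 27), i.e. 22t ≡ 24 (mod 27).
To invert 22 modulo 27: 27 = 1·22 + 5, 22 = 4·5 + 2, 5 = 2·2 + 1, 2 = 2·1 + 0, and unwinding, 1 = 5 − 2·2 = 5 − 2·(22 − 4·5) = −2·22 + 9·5 = −2·22 + 9·(27 − 1·22) = 9·27 − 11·22. Thus 22⁻¹ ≡ -11 ≡ 16 (mod 27).
Multiplying by 16: t ≡ 16·24 = 384 ≡ 6 (mod 27).
Taking t = 6 gives x = 18 + 22·6 = 150.
Verify: 150 = 6·22 + 18 and 150 = 5·27 + 15. ✓

x = 150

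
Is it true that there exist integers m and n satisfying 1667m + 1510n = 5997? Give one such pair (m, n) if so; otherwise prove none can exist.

1667 and 1510 are coprime, so 1667m + 1510n ranges over all of ℤ.
Euclidean algorithm: 1667 = 1·1510 + 157, 1510 = 9·157 + 97, 157 = 1·97 + 60, 97 = 1·60 + 37, 60 = 1·37 + 23, 37 = 1·23 + 14, 23 = 1·14 + 9, 14 = 1·9 + 5, 9 = 1·5 + 4, 5 = 1·4 + 1, 4 = 4·1 + 0.
Back-substituting, 1 = 5 − 1·4 = 5 − (9 − 1·5) = −9 + 2·5 = −9 + 2·(14 − 1·9) = 2·14 − 3·9 = 2·14 − 3·(23 − 1·14) = −3·23 + 5·14 = −3·23 + 5·(37 − 1·23) = 5·37 − 8·23 = 5·37 − 8·(60 − 1·37) = −8·60 + 13·37 = −8·60 + 13·(97 − 1·60) = 13·97 − 21·60 = 13·97 − 21·(157 − 1·97) = −21·157 + 34·97 = −21·157 + 34·(1510 − 9·157) = 34·1510 − 327·157 = 34·1510 − 327·(1667 − 1·1510) = −327·1667 + 361·1510; that is, 1667·(-327) + 1510·361 = 1.
Multiplying through by 5997: m = (-327)·5997 = -1961019, n = 361·5997 = 2164917 is a solution.
Adding 1299·1510 to m and subtracting 1299·1667 from n gives the tidier solution (471, -516).
Check: 1667·471 + 1510·(-516) = 785157 − 779160 = 5997. ✓

m = 471, n = -516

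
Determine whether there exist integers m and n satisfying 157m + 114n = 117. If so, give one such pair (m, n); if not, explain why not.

m = 69, n = -94

Since gcd(157, 114) = 1, every integer is an integer combination of 157 and 114.
Euclidean algorithm: 157 = 1·114 + 43, 114 = 2·43 + 28, 43 = 1·28 + 15, 28 = 1·15 + 13, 15 = 1·13 + 2, 13 = 6·2 + 1, 2 = 2·1 + 0.
Unwinding: 1 = 13 − 6·2 = 13 − 6·(15 − 1·13) = −6·15 + 7·13 = −6·15 + 7·(28 − 1·15) = 7·28 − 13·15 = 7·28 − 13·(43 − 1·28) = −13·43 + 20·28 = −13·43 + 20·(114 − 2·43) = 20·114 − 53·43 = 20·114 − 53·(157 − 1·114) = −53·157 + 73·114, i.e. 157·(-53) + 114·73 = 1.
Times 117: 157·(-6201) + 114·8541 = 117, so (-6201, 8541) solves it.
The general solution is m = -6201 + 114k, n = 8541 − 157k; taking k = 55 gives the smaller pair m = 69, n = -94.
Check: 157·69 + 114·(-94) = 10833 − 10716 = 117. ✓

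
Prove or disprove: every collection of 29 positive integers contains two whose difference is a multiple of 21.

Yes.

There are exactly 21 possible remainders on division by 21.
Placing 29 integers into 21 classes, some class receives at least two — say a and b.
Equal remainders mean a − b ≡ 0 (mod 21), so 21 divides their difference.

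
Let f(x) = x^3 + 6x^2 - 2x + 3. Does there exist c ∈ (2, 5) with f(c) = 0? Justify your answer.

f has no root in that interval.

f(2) = 31 and f(5) = 268, both positive, so a sign-change argument is unavailable; we show f keeps this sign on the whole interval.
Shift to the endpoint 2: with x = 2 + u (0 < u < 3), one computes f(2 + u) = u^3 + 12u^2 + 34u + 31.
All 4 nonzero coefficients of this polynomial in u are positive; hence for u > 0 the value is a sum of positive terms (the constant 31 among them).
Therefore f(x) > 0 throughout (2, 5), and f has no zero there.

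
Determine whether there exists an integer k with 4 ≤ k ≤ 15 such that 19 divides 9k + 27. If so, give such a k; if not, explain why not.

No, no such integer k in that range exists.

For k = 4, 5, …, 15 the values of 9k + 27 modulo 19 are 6, 15, 5, 14, 4, 13, 3, 12, 2, 11, 1, 10 respectively.
The residue 0 does not occur, so no k in [4, 15] makes 9k + 27 a multiple of 19.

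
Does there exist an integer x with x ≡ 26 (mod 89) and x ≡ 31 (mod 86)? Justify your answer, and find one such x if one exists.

Since 89 and 86 share no common factor, CRT says the pair of congruences has a solution (unique mod 7654).
Any solution of the first congruence is x = 26 + 89t; substituting into the second, 89t ≡ 31 − 26 ≡ 5 (mod 86).
89 ≡ 3 (mod 86), so this reads 3t ≡ 5 (mod 86). Since 3·29 = 87 = 1·86 + 1, the inverse of 3 mod 86 is 29.
Multiplying by 29: t ≡ 29·5 = 145 ≡ 59 (mod 86).
With t = 59: x = 26 + 89·59 = 5277.
Indeed 5277 ≡ 26 (mod 89) and 5277 ≡ 31 (mod 86).

x = 5277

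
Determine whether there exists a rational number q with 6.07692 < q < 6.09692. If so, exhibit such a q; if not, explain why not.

q = 67/11

Look for a denominator N such that an integer falls strictly between N·6.07692 and N·6.09692. N = 11 works: 11·6.07692 = 66.84612 < 67 < 67.06612 = 11·6.09692.
Dividing back, 6.07692 < 67/11 < 6.09692, and 67/11 is rational.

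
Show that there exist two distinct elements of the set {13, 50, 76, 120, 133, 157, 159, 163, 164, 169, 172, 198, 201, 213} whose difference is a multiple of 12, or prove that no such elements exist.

13 and 133 are such a pair.

13 mod 12 = 1 and 133 mod 12 = 1, so 133 − 13 = 120 = 10·12.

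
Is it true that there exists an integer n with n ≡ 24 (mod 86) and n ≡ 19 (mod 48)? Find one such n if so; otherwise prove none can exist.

gcd(86, 48) = 2. If n ≡ 24 (mod 86) and n ≡ 19 (mod 48), then n ≡ 24 (mod 2) and n ≡ 19 (mod 2).
But 24 mod 2 = 0 while 19 mod 2 = 1, a contradiction.
Hence the system has no solution.

There is no such integer.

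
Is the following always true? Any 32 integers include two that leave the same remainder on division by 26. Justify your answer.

True.

Each integer lies in one of the 26 residue classes modulo 26.
Placing 32 integers into 26 classes, some class receives at least two — say a and b.
That is, a and b leave the same remainder on division by 26, as claimed.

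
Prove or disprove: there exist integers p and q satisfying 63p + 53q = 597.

p = 12, q = -3

63 and 53 are coprime, so 63p + 53q ranges over all of ℤ.
Run the Euclidean algorithm on 63 and 53: 63 = 1·53 + 10, 53 = 5·10 + 3, 10 = 3·3 + 1, 3 = 3·1 + 0.
Unwinding: 1 = 10 − 3·3 = 10 − 3·(53 − 5·10) = −3·53 + 16·10 = −3·53 + 16·(63 − 1·53) = 16·63 − 19·53, i.e. 63·16 + 53·(-19) = 1.
Scaling by 597 gives the particular solution (p, q) = (9552, -11343).
Shifting by a multiple of (53, −63) keeps it a solution: p = 9552 − 180·53 = 12, q = -11343 + 180·63 = -3.
Indeed 63·12 + 53·(-3) = 756 − 159 = 597.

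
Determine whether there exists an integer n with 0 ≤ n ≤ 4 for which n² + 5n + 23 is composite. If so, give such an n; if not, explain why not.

No, no such integer n in that range exists.

The values for n = 0, 1, …, 4 are 23, 29, 37, 47, 59, and each of these is prime.
So no value in the range makes the expression composite.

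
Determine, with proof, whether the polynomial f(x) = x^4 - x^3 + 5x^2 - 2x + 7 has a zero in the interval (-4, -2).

The endpoint values f(-4) = 415 and f(-2) = 55 are both positive. Claim: f(x) > 0 for every x in (-4, -2).
Substitute x = -2 − u, where 0 < u < 2 on the interval. Expanding, f(-2 − u) = u^4 + 9u^3 + 35u^2 + 66u + 55.
The nonzero coefficients here are all positive, so for u > 0 every term is positive (or zero), and the constant term 55 is strictly positive.
So f is strictly positive on (-4, -2); no root exists in the interval.

f has no root in that interval.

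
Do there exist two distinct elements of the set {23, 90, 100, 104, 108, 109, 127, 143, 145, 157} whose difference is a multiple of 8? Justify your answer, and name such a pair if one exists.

Both 23 and 127 leave remainder 7 on division by 8; their difference 104 = 13·8 is a multiple of 8.

23 and 127 are such a pair.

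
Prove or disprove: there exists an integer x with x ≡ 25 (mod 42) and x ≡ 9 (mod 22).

x = 361

gcd(42, 22) = 2. A simultaneous solution exists iff 25 ≡ 9 (mod 2); here 25 mod 2 = 1 = 9 mod 2, so it does.
Write x = 25 + 42t. Then 42t ≡ 9 − 25 ≡ 6 (mod 22); dividing through by 2 gives 21t ≡ 3 (mod 11).
21 ≡ 10 (mod 11), so this reads 10t ≡ 3 (mod 11). Note 10·10 = 100 ≡ 1 (mod 11) (as 100 − 1 = 9·11), so 10⁻¹ ≡ 10.
Multiplying by 10: t ≡ 10·3 = 30 ≡ 8 (mod 11).
Then x = 25 + 42·8 = 361.
Indeed 361 ≡ 25 (mod 42) and 361 ≡ 9 (mod 22).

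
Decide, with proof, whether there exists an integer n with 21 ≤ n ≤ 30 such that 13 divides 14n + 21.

The values of 14n + 21 for n = 21, 22, …, 30 are 315, 329, 343, 357, 371, 385, 399, 413, 427, 441; reduced mod 13 these are 3, 4, 5, 6, 7, 8, 9, 10, 11, 12.
None is 0, so 13 never divides 14n + 21 on this range.

There is no such integer n in that range.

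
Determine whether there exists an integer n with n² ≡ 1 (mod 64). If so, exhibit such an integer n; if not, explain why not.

n = 31

n = 31 works: 31² = 961, and 961 − 1 = 960 = 15·64.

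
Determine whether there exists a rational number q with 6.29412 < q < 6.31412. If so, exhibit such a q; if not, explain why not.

q = 63/10

Multiplying by 10: 10·6.29412 = 62.94120 and 10·6.31412 = 63.14120, so the integer 63 lies strictly between them.
Hence 63/10 is a rational number with 6.29412 < 63/10 < 6.31412.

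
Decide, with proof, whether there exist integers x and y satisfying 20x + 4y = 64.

x = 0, y = 16

Since gcd(20, 4) = 4 and 64 = 4·16, Bézout's identity guarantees a solution.
Dividing through by 4 reduces the equation to 5x + 1y = 16.
With a unit coefficient on y, (x, y) = (0, 16) is an immediate solution.
Indeed 20·0 + 4·16 = 0 + 64 = 64.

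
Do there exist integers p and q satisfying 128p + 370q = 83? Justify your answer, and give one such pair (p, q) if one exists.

There are no such integers.

gcd(128, 370) = 2, so every integer of the form 128p + 370q is a multiple of 2.
However 83 leaves remainder 1 on division by 2.
Hence no integers p, q satisfy the equation.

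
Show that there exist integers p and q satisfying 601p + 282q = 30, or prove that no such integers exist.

p = 138, q = -294

Since gcd(601, 282) = 1, every integer is an integer combination of 601 and 282.
Dividing repeatedly: 601 = 2·282 + 37, 282 = 7·37 + 23, 37 = 1·23 + 14, 23 = 1·14 + 9, 14 = 1·9 + 5, 9 = 1·5 + 4, 5 = 1·4 + 1, 4 = 4·1 + 0.
Unwinding: 1 = 5 − 1·4 = 5 − (9 − 1·5) = −9 + 2·5 = −9 + 2·(14 − 1·9) = 2·14 − 3·9 = 2·14 − 3·(23 − 1·14) = −3·23 + 5·14 = −3·23 + 5·(37 − 1·23) = 5·37 − 8·23 = 5·37 − 8·(282 − 7·37) = −8·282 + 61·37 = −8·282 + 61·(601 − 2·282) = 61·601 − 130·282, i.e. 601·61 + 282·(-130) = 1.
Multiplying through by 30: p = 61·30 = 1830, q = (-130)·30 = -3900 is a solution.
Subtracting 6·282 from p and adding 6·601 to q gives the tidier solution (138, -294).
Check: 601·138 + 282·(-294) = 82938 − 82908 = 30. ✓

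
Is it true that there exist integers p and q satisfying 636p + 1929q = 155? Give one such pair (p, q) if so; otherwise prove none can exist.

Any value of 636p + 1929q is a multiple of gcd(636, 1929) = 3.
However 155 leaves remainder 2 on division by 3.
Hence no integers p, q satisfy the equation.

There are no such integers.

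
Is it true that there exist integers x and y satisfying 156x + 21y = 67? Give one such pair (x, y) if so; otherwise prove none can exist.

No, no such integers exist.

Both 156 and 21 are divisible by gcd(156, 21) = 3, hence so is any combination 156x + 21y.
However 67 leaves remainder 1 on division by 3.
Therefore 156x + 21y = 67 has no solution in integers.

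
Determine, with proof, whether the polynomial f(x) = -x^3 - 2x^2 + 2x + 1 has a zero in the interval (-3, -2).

Such a root exists.

f(-3) = 4 and f(-2) = -3, which have opposite signs.
Since f is a polynomial it is continuous on [-3, -2].
By the Intermediate Value Theorem f must vanish at some point of (-3, -2).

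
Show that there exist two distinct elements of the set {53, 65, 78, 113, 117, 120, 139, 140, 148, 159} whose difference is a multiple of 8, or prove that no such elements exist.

Both 53 and 117 leave remainder 5 on division by 8; their difference 64 = 8·8 is a multiple of 8.

Yes: 53 and 117.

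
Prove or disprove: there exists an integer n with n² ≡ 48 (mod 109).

n = 87

n = 87 works: 87² = 7569, and 7569 − 48 = 7521 = 69·109.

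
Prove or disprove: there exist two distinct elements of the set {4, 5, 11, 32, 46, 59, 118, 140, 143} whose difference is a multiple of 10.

There is no such pair.

Two integers differ by a multiple of 10 exactly when they have the same residue mod 10. The residues are 4↦4, 5↦5, 11↦1, 32↦2, 46↦6, 59↦9, 118↦8, 140↦0, 143↦3.
All 9 residues are distinct, so no two elements differ by a multiple of 10.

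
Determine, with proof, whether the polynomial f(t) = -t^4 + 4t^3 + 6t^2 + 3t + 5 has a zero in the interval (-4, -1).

f(-4) = -423 and f(-1) = 3, which have opposite signs.
Since f is a polynomial it is continuous on [-4, -1].
By the Intermediate Value Theorem f must vanish at some point of (-4, -1).

Such a root exists.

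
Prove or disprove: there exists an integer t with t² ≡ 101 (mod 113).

No such integer exists.

113 is prime, so by Euler's criterion 101 is a square mod 113 iff 101^((113−1)/2) = 101^56 ≡ 1 (mod 113).
Squaring successively (mod 113): 101^2 = 10201 ≡ 31; 101^4 ≡ 31² = 961 ≡ 57; 101^8 ≡ 57² = 3249 ≡ 85; 101^16 ≡ 85² = 7225 ≡ 106; 101^32 ≡ 106² = 11236 ≡ 49.
Since 56 = 32 + 16 + 8, 101^56 ≡ 49 · 106 · 85; multiplying out mod 113: 49·106 = 5194 ≡ 109, then 109·85 = 9265 ≡ 112. Thus 101^56 ≡ 112 ≡ −1 (mod 113).
By Euler's criterion 101 is a quadratic non-residue mod 113: no t satisfies t² ≡ 101 (mod 113).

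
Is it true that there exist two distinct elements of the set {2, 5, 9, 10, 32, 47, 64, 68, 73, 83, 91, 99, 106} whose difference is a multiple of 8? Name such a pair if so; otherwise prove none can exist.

Both 2 and 10 leave remainder 2 on division by 8; their difference 8 = 1·8 is a multiple of 8.

Yes: 2 and 10.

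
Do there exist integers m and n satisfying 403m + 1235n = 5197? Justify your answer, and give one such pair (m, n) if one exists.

Any value of 403m + 1235n is a multiple of gcd(403, 1235) = 13.
But 5197 = 13·399 + 10, so 13 ∤ 5197.
So the equation is unsolvable over ℤ.

No such integers exist.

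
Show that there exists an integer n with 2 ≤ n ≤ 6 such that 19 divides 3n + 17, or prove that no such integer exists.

At n = 2, 3·2 + 17 = 23 ≡ 4 (mod 19), and each step in n adds 3, giving residues 4, 7, 10, 13, 16 for n = 2, 3, …, 6.
The residue 0 does not occur, so no n in [2, 6] makes 3n + 17 a multiple of 19.

There is no such integer n in that range.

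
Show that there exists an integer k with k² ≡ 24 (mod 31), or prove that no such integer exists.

No such integer exists.

31 is prime, so by Euler's criterion 24 is a square mod 31 iff 24^((31−1)/2) = 24^15 ≡ 1 (mod 31).
Squaring successively (mod 31): 24^2 = 576 ≡ 18; 24^4 ≡ 18² = 324 ≡ 14; 24^8 ≡ 14² = 196 ≡ 10.
Since 15 = 8 + 4 + 2 + 1, 24^15 ≡ 10 · 14 · 18 · 24; multiplying out mod 31: 10·14 = 140 ≡ 16, then 16·18 = 288 ≡ 9, then 9·24 = 216 ≡ 30. Thus 24^15 ≡ 30 ≡ −1 (mod 31).
By Euler's criterion 24 is a quadratic non-residue mod 31: no k satisfies k² ≡ 24 (mod 31).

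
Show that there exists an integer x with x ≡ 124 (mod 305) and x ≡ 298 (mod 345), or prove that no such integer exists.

gcd(305, 345) = 5. If x ≡ 124 (mod 305) and x ≡ 298 (mod 345), then x ≡ 124 (mod 5) and x ≡ 298 (mod 5).
These are incompatible: 124 − 298 = -174 is not divisible by 5.
Therefore no such x exists.

No, no such integer exists.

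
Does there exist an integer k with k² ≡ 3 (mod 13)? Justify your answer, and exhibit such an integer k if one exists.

k = 4 works: 4² = 16, and 16 − 3 = 13 = 1·13.

k = 4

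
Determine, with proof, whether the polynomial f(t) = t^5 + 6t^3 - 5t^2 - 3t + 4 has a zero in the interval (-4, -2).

f has no root in that interval.

f(-4) = -1472 and f(-2) = -90, both negative, so a sign-change argument is unavailable; we show f keeps this sign on the whole interval.
Shift to the endpoint -2: with t = -2 − u (0 < u < 2), one computes f(-2 − u) = -u^5 - 10u^4 - 46u^3 - 121u^2 - 169u - 90.
All 6 nonzero coefficients of this polynomial in u are negative; hence for u > 0 the value is a sum of negative terms (the constant -90 among them).
So f is strictly negative on (-4, -2); no root exists in the interval.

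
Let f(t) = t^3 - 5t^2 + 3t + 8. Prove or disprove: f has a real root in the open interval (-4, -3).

No such root exists.

f(-4) = -148 and f(-3) = -73, both negative, so a sign-change argument is unavailable; we show f keeps this sign on the whole interval.
Substitute t = -3 − u, where 0 < u < 1 on the interval. Expanding, f(-3 − u) = -u^3 - 14u^2 - 60u - 73.
The nonzero coefficients here are all negative, so for u > 0 every term is negative (or zero), and the constant term -73 is strictly negative.
So f is strictly negative on (-4, -3); no root exists in the interval.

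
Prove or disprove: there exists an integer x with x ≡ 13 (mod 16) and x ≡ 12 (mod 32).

gcd(16, 32) = 16. If x ≡ 13 (mod 16) and x ≡ 12 (mod 32), then x ≡ 13 (mod 16) and x ≡ 12 (mod 16).
These are incompatible: 13 − 12 = 1 is not divisible by 16.
Hence the system has no solution.

There is no such integer.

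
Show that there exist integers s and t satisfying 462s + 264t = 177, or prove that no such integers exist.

There are no such integers.

Any value of 462s + 264t is a multiple of gcd(462, 264) = 66.
However 177 leaves remainder 45 on division by 66.
Hence no integers s, t satisfy the equation.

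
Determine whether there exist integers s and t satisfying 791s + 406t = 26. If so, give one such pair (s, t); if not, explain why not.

gcd(791, 406) = 7, so every integer of the form 791s + 406t is a multiple of 7.
But 26 is not a multiple of 7 (it leaves remainder 5).
Therefore 791s + 406t = 26 has no solution in integers.

There are no such integers.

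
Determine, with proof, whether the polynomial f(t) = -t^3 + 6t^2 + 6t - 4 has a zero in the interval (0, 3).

f(0) = -4 and f(3) = 41, which have opposite signs.
f is continuous everywhere (it is a polynomial), in particular on [0, 3].
By the Intermediate Value Theorem, f takes the value 0 somewhere in the open interval.

Yes, f has a root in the interval.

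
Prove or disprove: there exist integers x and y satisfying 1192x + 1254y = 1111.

No, no such integers exist.

Both 1192 and 1254 are divisible by gcd(1192, 1254) = 2, hence so is any combination 1192x + 1254y.
But 1111 is not a multiple of 2 (it leaves remainder 1).
Hence no integers x, y satisfy the equation.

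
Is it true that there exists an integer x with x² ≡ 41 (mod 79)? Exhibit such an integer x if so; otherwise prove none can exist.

No, no such integer exists.

Apply Euler's criterion with the prime 79: 41 is a quadratic residue iff 41^39 ≡ 1 (mod 79), and a non-residue iff it is ≡ −1.
Squaring successively (mod 79): 41^2 = 1681 ≡ 22; 41^4 ≡ 22² = 484 ≡ 10; 41^8 ≡ 10² = 100 ≡ 21; 41^16 ≡ 21² = 441 ≡ 46; 41^32 ≡ 46² = 2116 ≡ 62.
Since 39 = 32 + 4 + 2 + 1, 41^39 ≡ 62 · 10 · 22 · 41; multiplying out mod 79: 62·10 = 620 ≡ 67, then 67·22 = 1474 ≡ 52, then 52·41 = 2132 ≡ 78. Thus 41^39 ≡ 78 ≡ −1 (mod 79).
The value −1 means 41 is a non-residue modulo 79, so x² ≡ 41 (mod 79) is impossible.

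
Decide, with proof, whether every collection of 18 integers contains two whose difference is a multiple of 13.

Each integer lies in one of the 13 residue classes modulo 13.
Placing 18 integers into 13 classes, some class receives at least two — say a and b.
Their difference a − b is then a multiple of 13.

True.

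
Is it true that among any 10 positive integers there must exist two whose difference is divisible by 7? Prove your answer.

True.

Each integer lies in one of the 7 residue classes modulo 7.
Placing 10 integers into 7 classes, some class receives at least two — say a and b.
Then a ≡ b (mod 7), i.e. 7 ∣ (a − b).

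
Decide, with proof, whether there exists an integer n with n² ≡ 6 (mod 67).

n = 41

Take n = 41. Then 41² = 1681 = 25·67 + 6, so 41² ≡ 6 (mod 67).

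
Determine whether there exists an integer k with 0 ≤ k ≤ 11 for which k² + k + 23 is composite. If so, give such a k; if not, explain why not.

At k = 10: 10² + 10 + 23 = 133 = 7·19, which is composite.

k = 10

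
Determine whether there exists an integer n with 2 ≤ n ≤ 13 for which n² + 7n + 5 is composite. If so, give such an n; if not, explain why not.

At n = 11: 11² + 7·11 + 5 = 203 = 7·29, which is composite.

n = 11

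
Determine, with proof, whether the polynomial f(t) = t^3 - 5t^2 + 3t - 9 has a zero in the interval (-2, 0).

f has no root in that interval.

The endpoint values f(-2) = -43 and f(0) = -9 are both negative. Claim: f(t) < 0 for every t in (-2, 0).
Shift to the endpoint 0: with t = −u (0 < u < 2), one computes f(−u) = -u^3 - 5u^2 - 3u - 9.
All 4 nonzero coefficients of this polynomial in u are negative; hence for u > 0 the value is a sum of negative terms (the constant -9 among them).
So f is strictly negative on (-2, 0); no root exists in the interval.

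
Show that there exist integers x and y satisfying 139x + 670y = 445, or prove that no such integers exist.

139 and 670 are coprime, so 139x + 670y ranges over all of ℤ.
Euclidean algorithm: 670 = 4·139 + 114, 139 = 1·114 + 25, 114 = 4·25 + 14, 25 = 1·14 + 11, 14 = 1·11 + 3, 11 = 3·3 + 2, 3 = 1·2 + 1, 2 = 2·1 + 0.
Unwinding: 1 = 3 − 1·2 = 3 − (11 − 3·3) = −11 + 4·3 = −11 + 4·(14 − 1·11) = 4·14 − 5·11 = 4·14 − 5·(25 − 1·14) = −5·25 + 9·14 = −5·25 + 9·(114 − 4·25) = 9·114 − 41·25 = 9·114 − 41·(139 − 1·114) = −41·139 + 50·114 = −41·139 + 50·(670 − 4·139) = 50·670 − 241·139, i.e. 139·(-241) + 670·50 = 1.
Multiplying through by 445: x = (-241)·445 = -107245, y = 50·445 = 22250 is a solution.
Shifting by a multiple of (670, −139) keeps it a solution: x = -107245 + 161·670 = 625, y = 22250 − 161·139 = -129.
Indeed 139·625 + 670·(-129) = 86875 − 86430 = 445.

x = 625, y = -129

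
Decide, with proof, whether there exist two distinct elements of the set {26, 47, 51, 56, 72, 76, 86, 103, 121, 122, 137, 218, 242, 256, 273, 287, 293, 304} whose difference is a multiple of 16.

Reduce each element mod 16: 26↦10, 47↦15, 51↦3, 56↦8, 72↦8, 76↦12, 86↦6, 103↦7, 121↦9, 122↦10, 137↦9, 218↦10, 242↦2, 256↦0, 273↦1, 287↦15, 293↦5, 304↦0. The residue 10 repeats (at 26 and 122), and 122 − 26 = 96 = 6·16.

26 and 122 are such a pair.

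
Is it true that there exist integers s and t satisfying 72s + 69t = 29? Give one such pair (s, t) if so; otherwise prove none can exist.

No such integers exist.

Both 72 and 69 are divisible by gcd(72, 69) = 3, hence so is any combination 72s + 69t.
But 29 is not a multiple of 3 (it leaves remainder 2).
Hence no integers s, t satisfy the equation.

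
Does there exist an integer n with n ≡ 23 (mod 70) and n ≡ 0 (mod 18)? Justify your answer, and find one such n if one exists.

No, no such integer exists.

Both moduli are multiples of 2 = gcd(70, 18), so any solution would satisfy n ≡ 23 and n ≡ 0 modulo 2 simultaneously.
But 23 mod 2 = 1 while 0 mod 2 = 0, a contradiction.
Hence the system has no solution.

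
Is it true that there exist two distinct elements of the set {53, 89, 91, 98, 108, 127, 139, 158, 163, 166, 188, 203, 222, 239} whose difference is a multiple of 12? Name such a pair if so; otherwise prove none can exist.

Yes: 53 and 89.

Both 53 and 89 leave remainder 5 on division by 12; their difference 36 = 3·12 is a multiple of 12.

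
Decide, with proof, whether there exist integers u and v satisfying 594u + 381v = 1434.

u = 123, v = -188

gcd(594, 381) = 3, and 3 divides 1434, so integer solutions exist.
Dividing through by 3 reduces the equation to 198u + 127v = 478.
Run the Euclidean algorithm on 198 and 127: 198 = 1·127 + 71, 127 = 1·71 + 56, 71 = 1·56 + 15, 56 = 3·15 + 11, 15 = 1·11 + 4, 11 = 2·4 + 3, 4 = 1·3 + 1, 3 = 3·1 + 0.
Unwinding: 1 = 4 − 1·3 = 4 − (11 − 2·4) = −11 + 3·4 = −11 + 3·(15 − 1·11) = 3·15 − 4·11 = 3·15 − 4·(56 − 3·15) = −4·56 + 15·15 = −4·56 + 15·(71 − 1·56) = 15·71 − 19·56 = 15·71 − 19·(127 − 1·71) = −19·127 + 34·71 = −19·127 + 34·(198 − 1·127) = 34·198 − 53·127, i.e. 198·34 + 127·(-53) = 1.
Scaling by 478 gives the particular solution (u, v) = (16252, -25334).
The general solution is u = 16252 + 127k, v = -25334 − 198k; taking k = -127 gives the smaller pair u = 123, v = -188.
Indeed 594·123 + 381·(-188) = 73062 − 71628 = 1434.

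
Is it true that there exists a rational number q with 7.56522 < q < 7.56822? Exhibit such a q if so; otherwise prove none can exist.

Scale by 30: the interval becomes (226.95660, 227.04660), which contains the integer 227.
Hence 227/30 is a rational number with 7.56522 < 227/30 < 7.56822.

q = 227/30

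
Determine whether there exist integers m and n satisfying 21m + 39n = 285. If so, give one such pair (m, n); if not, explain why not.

Every value of 21m + 39n is a multiple of gcd(21, 39) = 3; since 3 ∣ 285, solutions exist.
Dividing through by 3 reduces the equation to 7m + 13n = 95.
Dividing repeatedly: 13 = 1·7 + 6, 7 = 1·6 + 1, 6 = 6·1 + 0.
Unwinding: 1 = 7 − 1·6 = 7 − (13 − 1·7) = −13 + 2·7, i.e. 7·2 + 13·(-1) = 1.
Scaling by 95 gives the particular solution (m, n) = (190, -95).
The general solution is m = 190 + 13k, n = -95 − 7k; taking k = -14 gives the smaller pair m = 8, n = 3.
Indeed 21·8 + 39·3 = 168 + 117 = 285.

m = 8, n = 3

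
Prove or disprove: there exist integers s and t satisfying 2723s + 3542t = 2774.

gcd(2723, 3542) = 7, so every integer of the form 2723s + 3542t is a multiple of 7.
But 2774 is not a multiple of 7 (it leaves remainder 2).
So the equation is unsolvable over ℤ.

There are no such integers.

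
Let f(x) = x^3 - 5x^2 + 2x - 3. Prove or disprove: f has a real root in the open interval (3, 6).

Such a root exists.

f(3) = -15 and f(6) = 45, which have opposite signs.
f is continuous everywhere (it is a polynomial), in particular on [3, 6].
By the Intermediate Value Theorem, f takes the value 0 somewhere in the open interval.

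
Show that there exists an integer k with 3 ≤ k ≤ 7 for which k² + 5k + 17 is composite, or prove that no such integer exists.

The values for k = 3, 4, …, 7 are 41, 53, 67, 83, 101, and each of these is prime.
So no value in the range makes the expression composite.

No such integer k in that range exists.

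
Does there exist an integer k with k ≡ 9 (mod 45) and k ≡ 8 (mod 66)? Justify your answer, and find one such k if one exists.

Reduce both congruences modulo 3, which divides 45 and 66: they say k ≡ 9 (mod 3) and k ≡ 8 (mod 3).
These are incompatible: 9 − 8 = 1 is not divisible by 3.
So no integer satisfies both congruences.

No such integer exists.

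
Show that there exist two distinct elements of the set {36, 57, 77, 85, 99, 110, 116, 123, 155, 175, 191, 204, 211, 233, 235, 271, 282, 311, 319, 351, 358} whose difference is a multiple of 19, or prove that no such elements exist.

Both 77 and 191 leave remainder 1 on division by 19; their difference 114 = 6·19 is a multiple of 19.

77 and 191 are such a pair.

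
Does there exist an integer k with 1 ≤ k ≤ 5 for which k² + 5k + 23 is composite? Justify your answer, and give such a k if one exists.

There is no such integer k in that range.

The values for k = 1, 2, …, 5 are 29, 37, 47, 59, 73, and each of these is prime.
So no value in the range makes the expression composite.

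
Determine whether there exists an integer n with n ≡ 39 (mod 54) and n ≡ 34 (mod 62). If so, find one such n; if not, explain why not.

Both moduli are multiples of 2 = gcd(54, 62), so any solution would satisfy n ≡ 39 and n ≡ 34 modulo 2 simultaneously.
But 39 mod 2 = 1 while 34 mod 2 = 0, a contradiction.
So no integer satisfies both congruences.

No, no such integer exists.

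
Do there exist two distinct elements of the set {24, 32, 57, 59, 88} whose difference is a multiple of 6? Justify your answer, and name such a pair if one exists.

There is no such pair.

Reduce each element modulo 6: 24↦0, 32↦2, 57↦3, 59↦5, 88↦4.
No residue repeats among the 5 elements, so no pair has difference ≡ 0 (mod 6).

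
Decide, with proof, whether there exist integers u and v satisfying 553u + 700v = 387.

Any value of 553u + 700v is a multiple of gcd(553, 700) = 7.
But 387 = 7·55 + 2, so 7 ∤ 387.
So the equation is unsolvable over ℤ.

There are no such integers.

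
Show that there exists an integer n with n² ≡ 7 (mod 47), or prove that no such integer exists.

n = 17 works: 17² = 289, and 289 − 7 = 282 = 6·47.

n = 17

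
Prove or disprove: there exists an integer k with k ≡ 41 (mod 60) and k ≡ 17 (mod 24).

gcd(60, 24) = 12. A simultaneous solution exists iff 41 ≡ 17 (mod 12); here 41 mod 12 = 5 = 17 mod 12, so it does.
In fact k = 41 itself already satisfies 41 mod 24 = 17.
Indeed 41 ≡ 41 (mod 60) and 41 ≡ 17 (mod 24).

k = 41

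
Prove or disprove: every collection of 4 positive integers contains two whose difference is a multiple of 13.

No, the set {38, 39, 40, 41} is a counterexample.

Consider the 4 integers 38, 39, 40, 41. They lie in distinct residue classes modulo 13, since 4 ≤ 13.
Any two of them differ by at most 3 < 13 and by at least 1, so no difference is a multiple of 13.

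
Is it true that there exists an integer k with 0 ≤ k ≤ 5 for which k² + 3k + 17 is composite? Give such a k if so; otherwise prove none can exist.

At k = 5: 5² + 3·5 + 17 = 57 = 3·19, which is composite.

k = 5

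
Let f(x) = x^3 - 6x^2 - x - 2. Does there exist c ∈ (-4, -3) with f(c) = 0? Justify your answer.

The endpoint values f(-4) = -158 and f(-3) = -80 are both negative. Claim: f(x) < 0 for every x in (-4, -3).
Shift to the endpoint -3: with x = -3 − u (0 < u < 1), one computes f(-3 − u) = -u^3 - 15u^2 - 62u - 80.
All 4 nonzero coefficients of this polynomial in u are negative; hence for u > 0 the value is a sum of negative terms (the constant -80 among them).
So f is strictly negative on (-4, -3); no root exists in the interval.

No.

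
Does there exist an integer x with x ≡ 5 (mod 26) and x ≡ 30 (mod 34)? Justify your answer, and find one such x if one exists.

No, no such integer exists.

gcd(26, 34) = 2. If x ≡ 5 (mod 26) and x ≡ 30 (mod 34), then x ≡ 5 (mod 2) and x ≡ 30 (mod 2).
These are incompatible: 5 − 30 = -25 is not divisible by 2.
Hence the system has no solution.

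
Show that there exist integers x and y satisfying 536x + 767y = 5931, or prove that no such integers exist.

x = 313, y = -211

536 and 767 are coprime, so 536x + 767y ranges over all of ℤ.
Euclidean algorithm: 767 = 1·536 + 231, 536 = 2·231 + 74, 231 = 3·74 + 9, 74 = 8·9 + 2, 9 = 4·2 + 1, 2 = 2·1 + 0.
Back-substituting, 1 = 9 − 4·2 = 9 − 4·(74 − 8·9) = −4·74 + 33·9 = −4·74 + 33·(231 − 3·74) = 33·231 − 103·74 = 33·231 − 103·(536 − 2·231) = −103·536 + 239·231 = −103·536 + 239·(767 − 1·536) = 239·767 − 342·536; that is, 536·(-342) + 767·239 = 1.
Times 5931: 536·(-2028402) + 767·1417509 = 5931, so (-2028402, 1417509) solves it.
Adding 2645·767 to x and subtracting 2645·536 from y gives the tidier solution (313, -211).
Check: 536·313 + 767·(-211) = 167768 − 161837 = 5931. ✓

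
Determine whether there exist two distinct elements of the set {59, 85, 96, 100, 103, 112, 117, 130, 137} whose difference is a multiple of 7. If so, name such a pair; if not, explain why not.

Reduce each element mod 7: 59↦3, 85↦1, 96↦5, 100↦2, 103↦5, 112↦0, 117↦5, 130↦4, 137↦4. The residue 5 repeats (at 96 and 103), and 103 − 96 = 7 = 1·7.

96 and 103 are such a pair.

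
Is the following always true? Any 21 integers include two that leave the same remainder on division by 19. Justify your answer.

Partition the integers by their residue mod 19; there are 19 classes.
With 21 integers and only 19 classes, the pigeonhole principle forces two of them, say a and b, into the same class.
So a and b have equal remainders mod 19, which is exactly what was to be shown.

Yes, this is always true.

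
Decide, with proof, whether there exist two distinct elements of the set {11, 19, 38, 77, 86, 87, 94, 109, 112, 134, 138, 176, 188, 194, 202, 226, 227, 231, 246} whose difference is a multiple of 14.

The pair (11, 109) works.

Both 11 and 109 leave remainder 11 on division by 14; their difference 98 = 7·14 is a multiple of 14.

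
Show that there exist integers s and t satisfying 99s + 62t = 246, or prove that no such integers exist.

Since gcd(99, 62) = 1, every integer is an integer combination of 99 and 62.
Run the Euclidean algorithm on 99 and 62: 99 = 1·62 + 37, 62 = 1·37 + 25, 37 = 1·25 + 12, 25 = 2·12 + 1, 12 = 12·1 + 0.
Back-substituting, 1 = 25 − 2·12 = 25 − 2·(37 − 1·25) = −2·37 + 3·25 = −2·37 + 3·(62 − 1·37) = 3·62 − 5·37 = 3·62 − 5·(99 − 1·62) = −5·99 + 8·62; that is, 99·(-5) + 62·8 = 1.
Multiplying through by 246: s = (-5)·246 = -1230, t = 8·246 = 1968 is a solution.
Adding 20·62 to s and subtracting 20·99 from t gives the tidier solution (10, -12).
Check: 99·10 + 62·(-12) = 990 − 744 = 246. ✓

s = 10, t = -12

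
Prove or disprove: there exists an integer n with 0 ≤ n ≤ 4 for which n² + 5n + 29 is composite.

n = 1

At n = 1: 1² + 5·1 + 29 = 35 = 5·7, which is composite.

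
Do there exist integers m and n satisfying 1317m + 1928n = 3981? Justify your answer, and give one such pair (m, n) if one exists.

m = 1729, n = -1179

1317 and 1928 are coprime, so 1317m + 1928n ranges over all of ℤ.
Euclidean algorithm: 1928 = 1·1317 + 611, 1317 = 2·611 + 95, 611 = 6·95 + 41, 95 = 2·41 + 13, 41 = 3·13 + 2, 13 = 6·2 + 1, 2 = 2·1 + 0.
Back-substituting, 1 = 13 − 6·2 = 13 − 6·(41 − 3·13) = −6·41 + 19·13 = −6·41 + 19·(95 − 2·41) = 19·95 − 44·41 = 19·95 − 44·(611 − 6·95) = −44·611 + 283·95 = −44·611 + 283·(1317 − 2·611) = 283·1317 − 610·611 = 283·1317 − 610·(1928 − 1·1317) = −610·1928 + 893·1317; that is, 1317·893 + 1928·(-610) = 1.
Multiplying through by 3981: m = 893·3981 = 3555033, n = (-610)·3981 = -2428410 is a solution.
The general solution is m = 3555033 + 1928k, n = -2428410 − 1317k; taking k = -1843 gives the smaller pair m = 1729, n = -1179.
Check: 1317·1729 + 1928·(-1179) = 2277093 − 2273112 = 3981. ✓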